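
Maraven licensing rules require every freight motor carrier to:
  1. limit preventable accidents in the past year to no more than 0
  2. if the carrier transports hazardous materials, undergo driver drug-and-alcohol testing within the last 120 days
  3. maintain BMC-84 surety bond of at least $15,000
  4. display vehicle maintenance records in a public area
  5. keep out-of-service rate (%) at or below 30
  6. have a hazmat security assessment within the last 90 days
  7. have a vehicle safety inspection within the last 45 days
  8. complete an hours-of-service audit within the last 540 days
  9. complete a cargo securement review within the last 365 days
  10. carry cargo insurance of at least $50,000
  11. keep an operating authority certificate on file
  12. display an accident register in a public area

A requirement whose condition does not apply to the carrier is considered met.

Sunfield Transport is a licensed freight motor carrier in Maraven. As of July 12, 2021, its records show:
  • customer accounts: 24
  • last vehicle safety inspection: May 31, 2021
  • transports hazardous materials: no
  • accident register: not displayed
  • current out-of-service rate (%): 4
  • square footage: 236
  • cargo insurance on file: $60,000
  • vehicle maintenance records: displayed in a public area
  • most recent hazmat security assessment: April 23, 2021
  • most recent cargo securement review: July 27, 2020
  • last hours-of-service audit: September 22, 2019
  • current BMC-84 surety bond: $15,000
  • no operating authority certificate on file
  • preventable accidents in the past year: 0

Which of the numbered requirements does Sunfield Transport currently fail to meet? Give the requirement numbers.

8, 11, 12

1. preventable accidents in the past year 0 ≤ 0 → met
2. condition 'transports hazardous materials' does not hold → requirement n/a → met
3. BMC-84 surety bond $15,000 ≥ $15,000 → met
4. vehicle maintenance records present → met
5. out-of-service rate (%) 4 ≤ 30 → met
6. hazmat security assessment 80 days ago vs limit 90 → met
7. vehicle safety inspection 42 days ago vs limit 45 → met
8. hours-of-service audit 659 days ago vs limit 540 → not met
9. cargo securement review 350 days ago vs limit 365 → met
10. cargo insurance $60,000 ≥ $50,000 → met
11. operating authority certificate absent → not met
12. accident register absent → not met
Not met: 8, 11, 12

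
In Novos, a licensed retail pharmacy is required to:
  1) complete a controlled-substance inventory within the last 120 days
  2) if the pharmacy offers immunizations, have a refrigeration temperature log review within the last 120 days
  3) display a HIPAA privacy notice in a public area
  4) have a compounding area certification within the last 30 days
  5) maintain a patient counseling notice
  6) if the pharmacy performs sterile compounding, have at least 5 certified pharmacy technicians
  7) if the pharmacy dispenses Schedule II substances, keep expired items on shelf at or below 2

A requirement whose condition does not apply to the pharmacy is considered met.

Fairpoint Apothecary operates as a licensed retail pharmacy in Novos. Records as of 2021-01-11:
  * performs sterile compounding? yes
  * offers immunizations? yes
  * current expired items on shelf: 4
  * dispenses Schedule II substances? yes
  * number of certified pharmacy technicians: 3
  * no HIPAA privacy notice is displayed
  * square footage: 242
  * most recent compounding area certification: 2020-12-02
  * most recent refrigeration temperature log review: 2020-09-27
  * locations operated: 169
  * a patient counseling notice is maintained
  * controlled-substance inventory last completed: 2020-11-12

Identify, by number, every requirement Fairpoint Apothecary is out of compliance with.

1. controlled-substance inventory 60 days ago vs limit 120 → met
2. condition 'offers immunizations' holds; refrigeration temperature log review 106 days ago vs limit 120 → met
3. HIPAA privacy notice absent → not met
4. compounding area certification 40 days ago vs limit 30 → not met
5. patient counseling notice present → met
6. condition 'performs sterile compounding' holds; certified pharmacy technicians 3 < 5 → not met
7. condition 'dispenses Schedule II substances' holds; expired items on shelf 4 > 2 → not met
Not met: 3, 4, 6, 7

3, 4, 6, 7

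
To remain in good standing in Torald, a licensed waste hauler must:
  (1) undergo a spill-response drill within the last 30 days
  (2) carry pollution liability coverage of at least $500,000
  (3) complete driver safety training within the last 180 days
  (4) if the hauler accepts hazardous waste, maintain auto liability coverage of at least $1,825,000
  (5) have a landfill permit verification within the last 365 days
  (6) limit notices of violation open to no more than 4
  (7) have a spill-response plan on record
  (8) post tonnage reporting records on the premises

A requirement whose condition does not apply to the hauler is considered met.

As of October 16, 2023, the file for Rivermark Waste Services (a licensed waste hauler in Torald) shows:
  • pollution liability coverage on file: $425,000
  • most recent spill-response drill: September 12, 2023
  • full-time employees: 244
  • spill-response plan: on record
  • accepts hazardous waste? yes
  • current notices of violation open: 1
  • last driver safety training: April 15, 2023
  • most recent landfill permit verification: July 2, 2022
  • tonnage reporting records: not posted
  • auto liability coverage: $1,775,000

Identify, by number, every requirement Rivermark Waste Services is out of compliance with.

1, 2, 3, 4, 5, 8

1. spill-response drill 34 days ago vs limit 30 → not met
2. pollution liability coverage $425,000 < $500,000 → not met
3. driver safety training 184 days ago vs limit 180 → not met
4. condition 'accepts hazardous waste' holds; auto liability coverage $1,775,000 < $1,825,000 → not met
5. landfill permit verification 471 days ago vs limit 365 → not met
6. notices of violation open 1 ≤ 4 → met
7. spill-response plan present → met
8. tonnage reporting records absent → not met
Not met: 1, 2, 3, 4, 5, 8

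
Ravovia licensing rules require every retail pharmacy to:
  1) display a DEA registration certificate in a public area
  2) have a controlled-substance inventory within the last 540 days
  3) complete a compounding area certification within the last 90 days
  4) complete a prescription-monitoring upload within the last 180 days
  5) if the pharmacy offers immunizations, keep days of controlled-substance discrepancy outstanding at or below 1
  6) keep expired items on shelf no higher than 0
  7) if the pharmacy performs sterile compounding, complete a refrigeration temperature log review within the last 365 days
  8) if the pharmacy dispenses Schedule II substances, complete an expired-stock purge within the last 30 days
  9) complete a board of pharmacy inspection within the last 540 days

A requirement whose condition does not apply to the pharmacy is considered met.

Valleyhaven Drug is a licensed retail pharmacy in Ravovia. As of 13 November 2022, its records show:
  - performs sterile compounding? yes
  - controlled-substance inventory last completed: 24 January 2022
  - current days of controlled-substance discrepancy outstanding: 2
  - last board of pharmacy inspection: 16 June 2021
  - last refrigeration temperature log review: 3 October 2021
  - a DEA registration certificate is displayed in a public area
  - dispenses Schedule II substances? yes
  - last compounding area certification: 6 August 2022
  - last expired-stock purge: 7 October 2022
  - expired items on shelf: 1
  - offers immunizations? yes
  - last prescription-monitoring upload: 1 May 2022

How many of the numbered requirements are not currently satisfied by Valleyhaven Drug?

1. DEA registration certificate present → met
2. controlled-substance inventory 293 days ago vs limit 540 → met
3. compounding area certification 99 days ago vs limit 90 → not met
4. prescription-monitoring upload 196 days ago vs limit 180 → not met
5. condition 'offers immunizations' holds; days of controlled-substance discrepancy outstanding 2 > 1 → not met
6. expired items on shelf 1 > 0 → not met
7. condition 'performs sterile compounding' holds; refrigeration temperature log review 406 days ago vs limit 365 → not met
8. condition 'dispenses Schedule II substances' holds; expired-stock purge 37 days ago vs limit 30 → not met
9. board of pharmacy inspection 515 days ago vs limit 540 → met
Not met: 6 of 9

6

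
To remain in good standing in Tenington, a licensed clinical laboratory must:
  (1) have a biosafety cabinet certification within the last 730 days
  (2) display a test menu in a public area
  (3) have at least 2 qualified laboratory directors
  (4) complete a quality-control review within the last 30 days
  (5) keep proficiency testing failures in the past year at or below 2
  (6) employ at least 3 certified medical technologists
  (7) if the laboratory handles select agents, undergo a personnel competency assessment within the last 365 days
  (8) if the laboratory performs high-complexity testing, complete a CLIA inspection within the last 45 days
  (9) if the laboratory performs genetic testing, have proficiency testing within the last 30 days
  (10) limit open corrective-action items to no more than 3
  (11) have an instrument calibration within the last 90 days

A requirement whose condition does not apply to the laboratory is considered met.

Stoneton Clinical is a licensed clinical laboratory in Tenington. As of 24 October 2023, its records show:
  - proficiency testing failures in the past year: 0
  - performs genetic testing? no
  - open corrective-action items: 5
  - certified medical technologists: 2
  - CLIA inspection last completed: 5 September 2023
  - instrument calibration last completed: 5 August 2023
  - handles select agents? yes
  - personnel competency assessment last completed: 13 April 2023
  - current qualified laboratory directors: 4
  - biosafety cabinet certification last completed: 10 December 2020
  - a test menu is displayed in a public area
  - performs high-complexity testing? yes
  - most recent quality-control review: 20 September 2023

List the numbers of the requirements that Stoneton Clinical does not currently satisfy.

1, 4, 6, 8, 10

1. biosafety cabinet certification 1048 days ago vs limit 730 → not met
2. test menu present → met
3. qualified laboratory directors 4 ≥ 2 → met
4. quality-control review 34 days ago vs limit 30 → not met
5. proficiency testing failures in the past year 0 ≤ 2 → met
6. certified medical technologists 2 < 3 → not met
7. condition 'handles select agents' holds; personnel competency assessment 194 days ago vs limit 365 → met
8. condition 'performs high-complexity testing' holds; CLIA inspection 49 days ago vs limit 45 → not met
9. condition 'performs genetic testing' does not hold → requirement n/a → met
10. open corrective-action items 5 > 3 → not met
11. instrument calibration 80 days ago vs limit 90 → met
Not met: 1, 4, 6, 8, 10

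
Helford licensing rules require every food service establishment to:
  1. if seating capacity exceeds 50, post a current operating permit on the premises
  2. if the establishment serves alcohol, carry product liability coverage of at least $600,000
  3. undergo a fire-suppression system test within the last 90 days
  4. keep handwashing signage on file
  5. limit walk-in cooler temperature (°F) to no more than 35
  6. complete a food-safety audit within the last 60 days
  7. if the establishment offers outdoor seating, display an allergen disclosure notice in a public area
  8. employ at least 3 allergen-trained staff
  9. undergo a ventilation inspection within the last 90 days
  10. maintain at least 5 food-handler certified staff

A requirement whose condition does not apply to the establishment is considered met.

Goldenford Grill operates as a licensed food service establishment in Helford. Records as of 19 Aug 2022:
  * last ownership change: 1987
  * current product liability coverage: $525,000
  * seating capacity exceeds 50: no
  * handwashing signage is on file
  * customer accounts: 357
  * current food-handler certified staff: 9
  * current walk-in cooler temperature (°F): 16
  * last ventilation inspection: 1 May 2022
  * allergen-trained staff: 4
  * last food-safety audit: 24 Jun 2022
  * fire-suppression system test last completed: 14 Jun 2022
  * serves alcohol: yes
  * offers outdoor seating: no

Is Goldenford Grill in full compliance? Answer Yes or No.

1. condition 'seating capacity exceeds 50' does not hold → requirement n/a → met
2. condition 'serves alcohol' holds; product liability coverage $525,000 < $600,000 → not met
3. fire-suppression system test 66 days ago vs limit 90 → met
4. handwashing signage present → met
5. walk-in cooler temperature (°F) 16 ≤ 35 → met
6. food-safety audit 56 days ago vs limit 60 → met
7. condition 'offers outdoor seating' does not hold → requirement n/a → met
8. allergen-trained staff 4 ≥ 3 → met
9. ventilation inspection 110 days ago vs limit 90 → not met
10. food-handler certified staff 9 ≥ 5 → met
Not met: 2, 9

No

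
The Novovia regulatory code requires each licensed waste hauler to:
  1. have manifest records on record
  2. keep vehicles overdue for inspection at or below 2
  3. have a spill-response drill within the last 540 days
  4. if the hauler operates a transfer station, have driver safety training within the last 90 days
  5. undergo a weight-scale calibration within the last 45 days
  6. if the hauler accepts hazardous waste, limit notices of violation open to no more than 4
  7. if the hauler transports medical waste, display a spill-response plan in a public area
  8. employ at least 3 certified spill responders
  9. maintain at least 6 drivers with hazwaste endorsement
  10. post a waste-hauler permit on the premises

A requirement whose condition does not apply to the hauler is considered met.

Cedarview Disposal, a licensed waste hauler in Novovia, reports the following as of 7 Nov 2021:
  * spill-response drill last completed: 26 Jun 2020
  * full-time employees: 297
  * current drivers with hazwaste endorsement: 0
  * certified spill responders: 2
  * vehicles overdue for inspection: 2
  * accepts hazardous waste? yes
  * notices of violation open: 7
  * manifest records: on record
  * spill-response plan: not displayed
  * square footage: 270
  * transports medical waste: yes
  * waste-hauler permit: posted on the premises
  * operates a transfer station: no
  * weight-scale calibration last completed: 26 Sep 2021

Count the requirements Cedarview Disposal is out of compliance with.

4

1. manifest records present → met
2. vehicles overdue for inspection 2 ≤ 2 → met
3. spill-response drill 499 days ago vs limit 540 → met
4. condition 'operates a transfer station' does not hold → requirement n/a → met
5. weight-scale calibration 42 days ago vs limit 45 → met
6. condition 'accepts hazardous waste' holds; notices of violation open 7 > 4 → not met
7. condition 'transports medical waste' holds; spill-response plan absent → not met
8. certified spill responders 2 < 3 → not met
9. drivers with hazwaste endorsement 0 < 6 → not met
10. waste-hauler permit present → met
Not met: 4 of 10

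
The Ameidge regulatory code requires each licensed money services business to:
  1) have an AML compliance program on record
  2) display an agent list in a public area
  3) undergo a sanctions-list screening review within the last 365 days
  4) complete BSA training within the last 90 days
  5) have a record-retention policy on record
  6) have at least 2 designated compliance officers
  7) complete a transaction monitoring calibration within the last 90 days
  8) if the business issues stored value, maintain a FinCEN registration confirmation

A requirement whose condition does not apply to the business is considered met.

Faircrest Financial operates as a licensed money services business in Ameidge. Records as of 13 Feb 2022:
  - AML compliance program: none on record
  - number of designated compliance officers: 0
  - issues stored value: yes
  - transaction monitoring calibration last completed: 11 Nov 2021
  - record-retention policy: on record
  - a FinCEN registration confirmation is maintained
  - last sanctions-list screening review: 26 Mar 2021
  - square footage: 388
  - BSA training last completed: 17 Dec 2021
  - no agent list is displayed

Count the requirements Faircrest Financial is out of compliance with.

1. AML compliance program absent → not met
2. agent list absent → not met
3. sanctions-list screening review 324 days ago vs limit 365 → met
4. BSA training 58 days ago vs limit 90 → met
5. record-retention policy present → met
6. designated compliance officers 0 < 2 → not met
7. transaction monitoring calibration 94 days ago vs limit 90 → not met
8. condition 'issues stored value' holds; FinCEN registration confirmation present → met
Not met: 4 of 8

4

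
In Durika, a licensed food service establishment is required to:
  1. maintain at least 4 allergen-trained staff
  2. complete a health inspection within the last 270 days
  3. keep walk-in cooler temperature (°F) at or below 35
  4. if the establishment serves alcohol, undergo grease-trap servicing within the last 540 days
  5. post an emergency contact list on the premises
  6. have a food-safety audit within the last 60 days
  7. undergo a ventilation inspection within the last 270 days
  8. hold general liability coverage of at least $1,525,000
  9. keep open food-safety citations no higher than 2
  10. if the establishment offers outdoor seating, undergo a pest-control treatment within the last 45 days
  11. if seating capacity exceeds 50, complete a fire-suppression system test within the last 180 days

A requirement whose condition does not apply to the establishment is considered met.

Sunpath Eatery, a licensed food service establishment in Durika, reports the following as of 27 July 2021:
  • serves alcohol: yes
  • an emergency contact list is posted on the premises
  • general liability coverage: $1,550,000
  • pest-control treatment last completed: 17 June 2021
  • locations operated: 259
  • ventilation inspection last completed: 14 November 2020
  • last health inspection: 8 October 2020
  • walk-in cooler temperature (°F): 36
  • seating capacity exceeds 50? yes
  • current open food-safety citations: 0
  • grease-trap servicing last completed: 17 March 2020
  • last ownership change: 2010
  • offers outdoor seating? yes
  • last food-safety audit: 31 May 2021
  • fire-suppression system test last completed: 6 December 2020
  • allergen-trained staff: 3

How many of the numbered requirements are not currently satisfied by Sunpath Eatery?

4

1. allergen-trained staff 3 < 4 → not met
2. health inspection 292 days ago vs limit 270 → not met
3. walk-in cooler temperature (°F) 36 > 35 → not met
4. condition 'serves alcohol' holds; grease-trap servicing 497 days ago vs limit 540 → met
5. emergency contact list present → met
6. food-safety audit 57 days ago vs limit 60 → met
7. ventilation inspection 255 days ago vs limit 270 → met
8. general liability coverage $1,550,000 ≥ $1,525,000 → met
9. open food-safety citations 0 ≤ 2 → met
10. condition 'offers outdoor seating' holds; pest-control treatment 40 days ago vs limit 45 → met
11. condition 'seating capacity exceeds 50' holds; fire-suppression system test 233 days ago vs limit 180 → not met
Not met: 4 of 11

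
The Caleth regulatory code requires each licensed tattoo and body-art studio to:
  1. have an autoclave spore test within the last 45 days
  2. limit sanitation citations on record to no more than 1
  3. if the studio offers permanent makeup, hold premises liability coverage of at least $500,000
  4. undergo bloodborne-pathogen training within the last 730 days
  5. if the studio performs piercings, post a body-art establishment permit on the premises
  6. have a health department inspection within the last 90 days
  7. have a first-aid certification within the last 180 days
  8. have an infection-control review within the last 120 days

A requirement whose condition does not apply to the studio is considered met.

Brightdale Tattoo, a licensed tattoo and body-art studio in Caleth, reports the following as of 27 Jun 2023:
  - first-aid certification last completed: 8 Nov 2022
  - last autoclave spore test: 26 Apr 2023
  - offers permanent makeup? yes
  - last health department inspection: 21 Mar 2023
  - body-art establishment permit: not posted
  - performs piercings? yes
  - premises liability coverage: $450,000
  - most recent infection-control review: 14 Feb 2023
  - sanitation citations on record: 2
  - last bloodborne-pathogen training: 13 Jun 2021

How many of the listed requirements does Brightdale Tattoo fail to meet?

1. autoclave spore test 62 days ago vs limit 45 → not met
2. sanitation citations on record 2 > 1 → not met
3. condition 'offers permanent makeup' holds; premises liability coverage $450,000 < $500,000 → not met
4. bloodborne-pathogen training 744 days ago vs limit 730 → not met
5. condition 'performs piercings' holds; body-art establishment permit absent → not met
6. health department inspection 98 days ago vs limit 90 → not met
7. first-aid certification 231 days ago vs limit 180 → not met
8. infection-control review 133 days ago vs limit 120 → not met
Not met: 8 of 8

8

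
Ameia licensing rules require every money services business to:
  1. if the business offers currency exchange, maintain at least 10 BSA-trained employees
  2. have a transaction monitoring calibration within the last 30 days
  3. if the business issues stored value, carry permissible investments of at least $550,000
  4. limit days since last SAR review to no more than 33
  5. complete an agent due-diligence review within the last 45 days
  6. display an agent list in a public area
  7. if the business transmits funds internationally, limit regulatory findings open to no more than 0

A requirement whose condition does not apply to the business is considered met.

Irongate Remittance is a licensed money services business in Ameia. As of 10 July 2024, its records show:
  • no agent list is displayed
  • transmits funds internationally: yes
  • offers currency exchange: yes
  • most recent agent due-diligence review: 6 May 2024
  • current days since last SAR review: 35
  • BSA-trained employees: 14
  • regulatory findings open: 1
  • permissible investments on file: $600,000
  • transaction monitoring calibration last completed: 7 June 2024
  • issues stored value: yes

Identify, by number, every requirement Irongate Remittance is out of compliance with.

1. condition 'offers currency exchange' holds; BSA-trained employees 14 ≥ 10 → met
2. transaction monitoring calibration 33 days ago vs limit 30 → not met
3. condition 'issues stored value' holds; permissible investments $600,000 ≥ $550,000 → met
4. days since last SAR review 35 > 33 → not met
5. agent due-diligence review 65 days ago vs limit 45 → not met
6. agent list absent → not met
7. condition 'transmits funds internationally' holds; regulatory findings open 1 > 0 → not met
Not met: 2, 4, 5, 6, 7

2, 4, 5, 6, 7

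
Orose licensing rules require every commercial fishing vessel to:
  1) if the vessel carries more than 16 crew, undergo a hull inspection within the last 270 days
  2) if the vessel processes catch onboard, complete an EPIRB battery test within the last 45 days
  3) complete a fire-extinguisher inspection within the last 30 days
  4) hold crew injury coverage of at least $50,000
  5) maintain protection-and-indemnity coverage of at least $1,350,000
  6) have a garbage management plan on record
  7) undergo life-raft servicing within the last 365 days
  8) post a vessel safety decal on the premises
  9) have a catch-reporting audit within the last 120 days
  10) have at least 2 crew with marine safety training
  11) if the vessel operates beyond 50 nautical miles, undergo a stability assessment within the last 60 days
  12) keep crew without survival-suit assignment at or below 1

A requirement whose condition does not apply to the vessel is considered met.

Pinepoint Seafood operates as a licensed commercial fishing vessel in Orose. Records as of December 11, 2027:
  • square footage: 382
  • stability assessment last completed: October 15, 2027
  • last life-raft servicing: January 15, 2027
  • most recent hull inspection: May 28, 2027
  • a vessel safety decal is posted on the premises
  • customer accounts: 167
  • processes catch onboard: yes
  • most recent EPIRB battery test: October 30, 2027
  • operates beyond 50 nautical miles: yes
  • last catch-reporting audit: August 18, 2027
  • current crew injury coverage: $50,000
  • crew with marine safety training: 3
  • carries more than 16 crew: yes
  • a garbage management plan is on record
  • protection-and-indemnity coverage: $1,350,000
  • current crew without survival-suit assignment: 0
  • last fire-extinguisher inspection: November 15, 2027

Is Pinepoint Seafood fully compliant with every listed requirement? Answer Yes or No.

Yes

1. condition 'carries more than 16 crew' holds; hull inspection 197 days ago vs limit 270 → met
2. condition 'processes catch onboard' holds; EPIRB battery test 42 days ago vs limit 45 → met
3. fire-extinguisher inspection 26 days ago vs limit 30 → met
4. crew injury coverage $50,000 ≥ $50,000 → met
5. protection-and-indemnity coverage $1,350,000 ≥ $1,350,000 → met
6. garbage management plan present → met
7. life-raft servicing 330 days ago vs limit 365 → met
8. vessel safety decal present → met
9. catch-reporting audit 115 days ago vs limit 120 → met
10. crew with marine safety training 3 ≥ 2 → met
11. condition 'operates beyond 50 nautical miles' holds; stability assessment 57 days ago vs limit 60 → met
12. crew without survival-suit assignment 0 ≤ 1 → met
All met.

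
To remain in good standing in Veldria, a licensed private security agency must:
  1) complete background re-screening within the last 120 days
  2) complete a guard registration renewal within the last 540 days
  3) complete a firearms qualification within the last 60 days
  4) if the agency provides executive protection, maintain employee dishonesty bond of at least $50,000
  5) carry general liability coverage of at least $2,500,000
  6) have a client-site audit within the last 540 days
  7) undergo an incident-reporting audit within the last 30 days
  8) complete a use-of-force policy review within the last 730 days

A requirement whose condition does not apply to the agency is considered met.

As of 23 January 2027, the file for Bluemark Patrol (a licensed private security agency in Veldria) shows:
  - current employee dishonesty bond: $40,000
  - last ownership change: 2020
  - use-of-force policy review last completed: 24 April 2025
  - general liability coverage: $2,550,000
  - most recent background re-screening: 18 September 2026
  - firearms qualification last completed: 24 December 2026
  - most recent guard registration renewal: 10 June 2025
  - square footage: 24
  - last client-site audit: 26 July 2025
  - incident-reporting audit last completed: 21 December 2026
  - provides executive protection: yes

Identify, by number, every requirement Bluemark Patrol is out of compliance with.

1. background re-screening 127 days ago vs limit 120 → not met
2. guard registration renewal 592 days ago vs limit 540 → not met
3. firearms qualification 30 days ago vs limit 60 → met
4. condition 'provides executive protection' holds; employee dishonesty bond $40,000 < $50,000 → not met
5. general liability coverage $2,550,000 ≥ $2,500,000 → met
6. client-site audit 546 days ago vs limit 540 → not met
7. incident-reporting audit 33 days ago vs limit 30 → not met
8. use-of-force policy review 639 days ago vs limit 730 → met
Not met: 1, 2, 4, 6, 7

1, 2, 4, 6, 7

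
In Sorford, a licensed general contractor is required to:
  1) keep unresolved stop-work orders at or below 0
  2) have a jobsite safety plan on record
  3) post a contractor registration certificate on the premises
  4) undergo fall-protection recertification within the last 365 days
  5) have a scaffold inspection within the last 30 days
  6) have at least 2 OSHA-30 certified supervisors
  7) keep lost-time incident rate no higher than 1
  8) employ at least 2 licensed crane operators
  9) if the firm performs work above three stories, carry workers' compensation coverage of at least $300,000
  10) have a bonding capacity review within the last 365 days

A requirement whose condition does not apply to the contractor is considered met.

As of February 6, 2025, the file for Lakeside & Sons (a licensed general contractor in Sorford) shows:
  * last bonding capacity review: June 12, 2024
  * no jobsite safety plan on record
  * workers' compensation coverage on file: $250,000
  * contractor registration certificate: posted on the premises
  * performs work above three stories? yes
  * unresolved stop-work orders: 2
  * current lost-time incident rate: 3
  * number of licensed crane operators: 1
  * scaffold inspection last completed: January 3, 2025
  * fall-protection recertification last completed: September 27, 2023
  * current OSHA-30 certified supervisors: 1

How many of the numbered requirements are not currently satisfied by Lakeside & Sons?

1. unresolved stop-work orders 2 > 0 → not met
2. jobsite safety plan absent → not met
3. contractor registration certificate present → met
4. fall-protection recertification 498 days ago vs limit 365 → not met
5. scaffold inspection 34 days ago vs limit 30 → not met
6. OSHA-30 certified supervisors 1 < 2 → not met
7. lost-time incident rate 3 > 1 → not met
8. licensed crane operators 1 < 2 → not met
9. condition 'performs work above three stories' holds; workers' compensation coverage $250,000 < $300,000 → not met
10. bonding capacity review 239 days ago vs limit 365 → met
Not met: 8 of 10

8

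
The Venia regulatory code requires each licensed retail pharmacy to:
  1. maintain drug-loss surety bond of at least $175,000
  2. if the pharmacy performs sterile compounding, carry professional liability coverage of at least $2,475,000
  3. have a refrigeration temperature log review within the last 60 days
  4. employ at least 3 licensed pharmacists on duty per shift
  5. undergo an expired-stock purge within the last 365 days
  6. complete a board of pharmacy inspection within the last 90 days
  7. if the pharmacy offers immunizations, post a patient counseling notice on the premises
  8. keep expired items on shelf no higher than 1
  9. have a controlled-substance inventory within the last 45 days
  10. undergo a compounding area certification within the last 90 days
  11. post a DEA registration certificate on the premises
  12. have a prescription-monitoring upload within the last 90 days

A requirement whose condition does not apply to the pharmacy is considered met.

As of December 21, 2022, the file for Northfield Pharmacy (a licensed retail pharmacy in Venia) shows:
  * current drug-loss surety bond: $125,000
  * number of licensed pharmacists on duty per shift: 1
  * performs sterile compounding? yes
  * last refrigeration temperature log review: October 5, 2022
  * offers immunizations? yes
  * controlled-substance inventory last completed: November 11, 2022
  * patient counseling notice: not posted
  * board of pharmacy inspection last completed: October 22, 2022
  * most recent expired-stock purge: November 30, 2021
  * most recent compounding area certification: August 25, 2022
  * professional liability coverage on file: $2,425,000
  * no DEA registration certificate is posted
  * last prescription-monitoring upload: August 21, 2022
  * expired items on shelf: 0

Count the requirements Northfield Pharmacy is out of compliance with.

1. drug-loss surety bond $125,000 < $175,000 → not met
2. condition 'performs sterile compounding' holds; professional liability coverage $2,425,000 < $2,475,000 → not met
3. refrigeration temperature log review 77 days ago vs limit 60 → not met
4. licensed pharmacists on duty per shift 1 < 3 → not met
5. expired-stock purge 386 days ago vs limit 365 → not met
6. board of pharmacy inspection 60 days ago vs limit 90 → met
7. condition 'offers immunizations' holds; patient counseling notice absent → not met
8. expired items on shelf 0 ≤ 1 → met
9. controlled-substance inventory 40 days ago vs limit 45 → met
10. compounding area certification 118 days ago vs limit 90 → not met
11. DEA registration certificate absent → not met
12. prescription-monitoring upload 122 days ago vs limit 90 → not met
Not met: 9 of 12

9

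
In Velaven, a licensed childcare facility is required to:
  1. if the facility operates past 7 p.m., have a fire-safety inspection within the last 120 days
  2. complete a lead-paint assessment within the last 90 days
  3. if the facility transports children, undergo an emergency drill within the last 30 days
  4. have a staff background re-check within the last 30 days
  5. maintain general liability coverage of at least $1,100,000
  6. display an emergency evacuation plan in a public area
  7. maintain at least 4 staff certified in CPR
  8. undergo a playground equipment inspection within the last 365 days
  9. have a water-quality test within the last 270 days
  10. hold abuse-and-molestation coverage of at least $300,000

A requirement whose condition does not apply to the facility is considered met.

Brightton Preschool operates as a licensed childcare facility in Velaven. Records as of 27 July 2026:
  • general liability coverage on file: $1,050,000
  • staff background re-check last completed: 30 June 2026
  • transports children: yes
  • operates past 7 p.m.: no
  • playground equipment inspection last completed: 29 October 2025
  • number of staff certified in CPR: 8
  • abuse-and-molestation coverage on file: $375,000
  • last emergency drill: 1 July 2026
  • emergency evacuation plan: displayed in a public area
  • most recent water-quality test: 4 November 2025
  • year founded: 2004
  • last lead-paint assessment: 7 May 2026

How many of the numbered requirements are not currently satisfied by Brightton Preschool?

1. condition 'operates past 7 p.m.' does not hold → requirement n/a → met
2. lead-paint assessment 81 days ago vs limit 90 → met
3. condition 'transports children' holds; emergency drill 26 days ago vs limit 30 → met
4. staff background re-check 27 days ago vs limit 30 → met
5. general liability coverage $1,050,000 < $1,100,000 → not met
6. emergency evacuation plan present → met
7. staff certified in CPR 8 ≥ 4 → met
8. playground equipment inspection 271 days ago vs limit 365 → met
9. water-quality test 265 days ago vs limit 270 → met
10. abuse-and-molestation coverage $375,000 ≥ $300,000 → met
Not met: 1 of 10

1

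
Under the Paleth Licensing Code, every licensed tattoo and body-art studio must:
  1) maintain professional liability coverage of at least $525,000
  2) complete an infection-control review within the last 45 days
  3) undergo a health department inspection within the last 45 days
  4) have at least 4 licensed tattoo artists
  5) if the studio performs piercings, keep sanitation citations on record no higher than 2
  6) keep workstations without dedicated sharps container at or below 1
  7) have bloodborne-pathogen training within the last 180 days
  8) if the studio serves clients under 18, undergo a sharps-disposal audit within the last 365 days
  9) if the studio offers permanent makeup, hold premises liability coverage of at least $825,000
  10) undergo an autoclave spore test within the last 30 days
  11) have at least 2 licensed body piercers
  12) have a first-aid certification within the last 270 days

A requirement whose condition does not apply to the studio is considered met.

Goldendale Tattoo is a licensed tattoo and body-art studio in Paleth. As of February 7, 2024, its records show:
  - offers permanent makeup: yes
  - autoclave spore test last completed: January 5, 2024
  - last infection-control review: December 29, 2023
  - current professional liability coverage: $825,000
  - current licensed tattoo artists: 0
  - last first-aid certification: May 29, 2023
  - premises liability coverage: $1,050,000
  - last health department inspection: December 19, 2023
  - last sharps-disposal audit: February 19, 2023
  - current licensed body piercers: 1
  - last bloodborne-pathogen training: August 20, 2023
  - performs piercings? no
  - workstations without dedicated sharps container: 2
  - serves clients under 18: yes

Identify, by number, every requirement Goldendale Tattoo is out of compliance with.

3, 4, 6, 10, 11

1. professional liability coverage $825,000 ≥ $525,000 → met
2. infection-control review 40 days ago vs limit 45 → met
3. health department inspection 50 days ago vs limit 45 → not met
4. licensed tattoo artists 0 < 4 → not met
5. condition 'performs piercings' does not hold → requirement n/a → met
6. workstations without dedicated sharps container 2 > 1 → not met
7. bloodborne-pathogen training 171 days ago vs limit 180 → met
8. condition 'serves clients under 18' holds; sharps-disposal audit 353 days ago vs limit 365 → met
9. condition 'offers permanent makeup' holds; premises liability coverage $1,050,000 ≥ $825,000 → met
10. autoclave spore test 33 days ago vs limit 30 → not met
11. licensed body piercers 1 < 2 → not met
12. first-aid certification 254 days ago vs limit 270 → met
Not met: 3, 4, 6, 10, 11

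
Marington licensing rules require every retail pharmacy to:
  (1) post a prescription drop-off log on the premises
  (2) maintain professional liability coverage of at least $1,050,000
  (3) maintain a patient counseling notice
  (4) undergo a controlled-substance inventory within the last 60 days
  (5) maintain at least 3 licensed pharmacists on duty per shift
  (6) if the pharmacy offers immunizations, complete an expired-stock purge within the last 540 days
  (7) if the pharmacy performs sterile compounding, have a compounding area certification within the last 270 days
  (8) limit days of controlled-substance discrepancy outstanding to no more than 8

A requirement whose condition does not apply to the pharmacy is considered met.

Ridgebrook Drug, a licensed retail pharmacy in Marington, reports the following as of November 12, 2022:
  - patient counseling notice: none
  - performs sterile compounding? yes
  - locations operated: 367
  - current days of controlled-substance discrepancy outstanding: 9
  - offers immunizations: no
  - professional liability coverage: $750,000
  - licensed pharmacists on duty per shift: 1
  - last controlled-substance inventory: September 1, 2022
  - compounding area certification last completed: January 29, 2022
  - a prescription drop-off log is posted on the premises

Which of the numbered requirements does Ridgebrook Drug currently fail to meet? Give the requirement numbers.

2, 3, 4, 5, 7, 8

1. prescription drop-off log present → met
2. professional liability coverage $750,000 < $1,050,000 → not met
3. patient counseling notice absent → not met
4. controlled-substance inventory 72 days ago vs limit 60 → not met
5. licensed pharmacists on duty per shift 1 < 3 → not met
6. condition 'offers immunizations' does not hold → requirement n/a → met
7. condition 'performs sterile compounding' holds; compounding area certification 287 days ago vs limit 270 → not met
8. days of controlled-substance discrepancy outstanding 9 > 8 → not met
Not met: 2, 3, 4, 5, 7, 8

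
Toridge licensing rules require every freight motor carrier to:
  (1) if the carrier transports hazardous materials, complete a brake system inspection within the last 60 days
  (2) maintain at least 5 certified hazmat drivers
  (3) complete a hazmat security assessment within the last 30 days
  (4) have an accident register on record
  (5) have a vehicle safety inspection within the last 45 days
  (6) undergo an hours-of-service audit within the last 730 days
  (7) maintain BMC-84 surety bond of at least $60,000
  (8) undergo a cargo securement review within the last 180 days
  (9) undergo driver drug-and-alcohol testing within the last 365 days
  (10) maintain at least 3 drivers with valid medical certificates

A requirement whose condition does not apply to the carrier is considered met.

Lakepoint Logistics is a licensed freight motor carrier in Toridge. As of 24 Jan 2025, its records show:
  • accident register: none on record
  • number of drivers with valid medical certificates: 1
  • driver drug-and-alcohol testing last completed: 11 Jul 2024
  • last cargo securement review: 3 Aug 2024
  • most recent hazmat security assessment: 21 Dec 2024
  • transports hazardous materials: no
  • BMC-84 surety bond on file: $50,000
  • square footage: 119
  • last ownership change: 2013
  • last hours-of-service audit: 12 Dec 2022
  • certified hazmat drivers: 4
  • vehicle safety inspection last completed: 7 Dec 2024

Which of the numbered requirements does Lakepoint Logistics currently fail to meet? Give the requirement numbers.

2, 3, 4, 5, 6, 7, 10

1. condition 'transports hazardous materials' does not hold → requirement n/a → met
2. certified hazmat drivers 4 < 5 → not met
3. hazmat security assessment 34 days ago vs limit 30 → not met
4. accident register absent → not met
5. vehicle safety inspection 48 days ago vs limit 45 → not met
6. hours-of-service audit 774 days ago vs limit 730 → not met
7. BMC-84 surety bond $50,000 < $60,000 → not met
8. cargo securement review 174 days ago vs limit 180 → met
9. driver drug-and-alcohol testing 197 days ago vs limit 365 → met
10. drivers with valid medical certificates 1 < 3 → not met
Not met: 2, 3, 4, 5, 6, 7, 10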